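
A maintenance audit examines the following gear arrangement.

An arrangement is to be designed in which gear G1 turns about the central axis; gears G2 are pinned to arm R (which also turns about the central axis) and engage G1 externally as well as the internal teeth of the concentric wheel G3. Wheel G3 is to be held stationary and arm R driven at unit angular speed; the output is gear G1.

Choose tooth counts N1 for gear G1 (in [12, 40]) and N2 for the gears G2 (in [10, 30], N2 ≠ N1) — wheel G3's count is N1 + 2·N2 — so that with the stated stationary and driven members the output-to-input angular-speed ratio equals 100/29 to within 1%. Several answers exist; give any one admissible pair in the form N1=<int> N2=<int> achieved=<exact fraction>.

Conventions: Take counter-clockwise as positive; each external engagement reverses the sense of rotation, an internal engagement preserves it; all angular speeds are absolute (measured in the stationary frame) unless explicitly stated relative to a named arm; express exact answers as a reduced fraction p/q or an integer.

planetary set to be sized for 100/29 (Willis relation)
Willis with ω_ring = 0: ω_sun/ω_arm = (N1+N3)/N1; set equal to 100/29  ⇒  N3/N1 = 100/29 − 1 = 71/29
N3 = N1 + 2·N2  ⇒  N2/N1 = (N3/N1 − 1)/2 = (71/29 − 1)/2 = 21/29
smallest multiple with N1 ≥ 12 and N2 ≥ 10: k = 1  ⇒  N1 = 1·29 = 29, N2 = 1·21 = 21 (N1 ≤ 40, N2 ≤ 30, N2 ≠ N1 ✓), N3 = 29 + 2·21 = 71
check: (N1+N3)/N1 with N1 = 29, N3 = 71 gives 100/29; |achieved − target| = 0 ≤ 1/29 ✓

N1=29 N2=21 achieved=100/29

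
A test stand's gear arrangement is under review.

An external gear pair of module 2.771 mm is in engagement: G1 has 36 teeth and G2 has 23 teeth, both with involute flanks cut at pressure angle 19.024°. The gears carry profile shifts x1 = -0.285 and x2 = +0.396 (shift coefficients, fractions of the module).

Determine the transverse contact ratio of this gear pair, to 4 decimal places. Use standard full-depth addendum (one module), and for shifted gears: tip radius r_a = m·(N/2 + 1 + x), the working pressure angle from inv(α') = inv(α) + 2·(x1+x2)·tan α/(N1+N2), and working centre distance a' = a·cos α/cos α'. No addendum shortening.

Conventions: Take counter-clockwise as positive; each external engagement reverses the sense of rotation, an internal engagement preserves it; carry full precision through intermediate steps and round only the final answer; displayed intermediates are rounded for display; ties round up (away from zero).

1.6092

topology: single-mesh involute geometry — m = 2.771, 36T/23T pair
base radii: r_b1 = 47.153769, r_b2 = 30.126019
tip radii: r_a1 = 51.859265, r_a2 = 35.734816
inv(α') = inv(19.024°) + 2·(-0.285+0.396)·tan α/(36+23) = 0.01406215  ⇒  α' = 19.62829°
a' = a·cos α / cos α' = 81.7445·cos 19.024°/cos 19.62829° = 82.047425
action lengths: √(r_a1²−r_b1²) = 21.584842, √(r_a2²−r_b2²) = 19.219782
base pitch p_b = π·m·cos α = 8.229885
CR = (21.584842 + 19.219782 − 82.047425·sin 19.62829°)/8.229885 = 1.609199
contact ratio ≈ 1.6092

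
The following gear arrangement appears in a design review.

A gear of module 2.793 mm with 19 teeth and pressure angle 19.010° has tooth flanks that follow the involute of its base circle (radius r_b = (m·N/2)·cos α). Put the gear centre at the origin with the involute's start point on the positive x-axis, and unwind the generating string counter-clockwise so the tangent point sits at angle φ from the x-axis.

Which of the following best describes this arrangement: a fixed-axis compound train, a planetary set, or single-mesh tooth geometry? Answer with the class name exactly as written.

topology: single-mesh involute geometry — m = 2.793, N = 19
classification: single-mesh tooth geometry

single-mesh tooth geometry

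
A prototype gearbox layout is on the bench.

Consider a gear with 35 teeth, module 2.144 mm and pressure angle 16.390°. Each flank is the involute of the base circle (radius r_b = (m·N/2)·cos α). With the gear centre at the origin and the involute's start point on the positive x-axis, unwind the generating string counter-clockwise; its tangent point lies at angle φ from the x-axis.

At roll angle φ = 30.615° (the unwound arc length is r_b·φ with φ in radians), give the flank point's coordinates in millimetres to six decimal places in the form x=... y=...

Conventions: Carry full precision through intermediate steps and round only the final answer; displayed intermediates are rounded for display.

x=40.772841 y=1.778726

recognized (one wheel, involute flank): single-mesh tooth geometry, m = 2.144, N = 35
pitch radius r_p = m·N/2 = 2.144·35/2 = 37.520000
base radius r_b = r_p·cos α = 37.520000·cos 16.390° = 35.995309
roll angle φ = 30.615° = 0.53433255 rad
x = r_b·(cos φ + φ·sin φ) = 40.772841
y = r_b·(sin φ − φ·cos φ) = 1.778726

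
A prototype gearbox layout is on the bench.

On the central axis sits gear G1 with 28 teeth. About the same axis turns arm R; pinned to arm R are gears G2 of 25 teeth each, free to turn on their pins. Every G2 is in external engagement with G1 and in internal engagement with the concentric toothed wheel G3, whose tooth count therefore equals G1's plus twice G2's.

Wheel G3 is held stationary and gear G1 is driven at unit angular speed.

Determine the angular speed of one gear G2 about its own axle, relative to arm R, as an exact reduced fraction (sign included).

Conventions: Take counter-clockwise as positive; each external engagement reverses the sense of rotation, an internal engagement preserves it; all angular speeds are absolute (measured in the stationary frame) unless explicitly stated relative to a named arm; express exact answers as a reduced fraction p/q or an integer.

recognized (axles ride arm R): planetary set, 28/25/78 teeth
ring teeth: 28 + 2·25 = 78
28(ω_sun−ω_arm) = −78(ω_ring−ω_arm),  ω_ring = 0, ω_sun = 1
28(1−ω_arm) = −78(0−ω_arm)  ⇒  106·ω_arm = 28  ⇒  ω_arm = 14/53
sun–planet mesh: 28·(1−14/53) = −25·(ω_p−ω_arm)  ⇒  ω_p−ω_arm = -1092/1325
exact speed ratio = -1092/1325

-1092/1325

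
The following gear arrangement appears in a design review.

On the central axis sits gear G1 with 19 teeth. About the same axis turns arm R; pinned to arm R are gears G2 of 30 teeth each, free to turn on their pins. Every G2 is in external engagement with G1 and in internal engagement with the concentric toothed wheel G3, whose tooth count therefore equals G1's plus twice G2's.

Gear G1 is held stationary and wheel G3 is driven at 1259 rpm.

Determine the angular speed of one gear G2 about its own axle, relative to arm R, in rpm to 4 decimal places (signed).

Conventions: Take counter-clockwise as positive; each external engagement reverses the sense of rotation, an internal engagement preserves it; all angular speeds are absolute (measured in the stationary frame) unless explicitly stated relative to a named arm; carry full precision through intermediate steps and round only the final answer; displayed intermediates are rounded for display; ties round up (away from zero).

recognized (axles ride arm R): planetary set, 19/30/79 teeth
normalise by the input: solve with ω_ring = 1, then scale by 1259 rpm
ring teeth: 19 + 2·30 = 79
19(ω_sun−ω_arm) = −79(ω_ring−ω_arm),  ω_sun = 0, ω_ring = 1
19(0−ω_arm) = −79(1−ω_arm)  ⇒  98·ω_arm = 79  ⇒  ω_arm = 79/98
sun–planet mesh: 19·(0−79/98) = −30·(ω_p−ω_arm)  ⇒  ω_p−ω_arm = 1501/2940
scale: ω_p−ω_arm = 1501/2940 × 1259 rpm = +642.7752 rpm

+642.7752 rpm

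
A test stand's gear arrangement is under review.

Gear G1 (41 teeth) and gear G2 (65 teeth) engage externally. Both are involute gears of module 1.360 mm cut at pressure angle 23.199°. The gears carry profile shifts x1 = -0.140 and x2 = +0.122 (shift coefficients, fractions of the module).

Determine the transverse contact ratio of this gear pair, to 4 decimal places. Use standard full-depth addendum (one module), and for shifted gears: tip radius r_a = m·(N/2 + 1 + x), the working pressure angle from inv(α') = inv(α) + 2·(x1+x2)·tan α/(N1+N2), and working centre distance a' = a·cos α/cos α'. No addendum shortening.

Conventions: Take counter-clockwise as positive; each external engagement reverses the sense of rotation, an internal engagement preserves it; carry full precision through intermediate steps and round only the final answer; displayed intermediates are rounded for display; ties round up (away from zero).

1.6133

class = single-mesh tooth geometry [involute pair 41T × 65T, m = 1.360]
base radii: r_b1 = 25.625685, r_b2 = 40.626086
tip radii: r_a1 = 29.049600, r_a2 = 45.725920
inv(α') = inv(23.199°) + 2·(-0.140+0.122)·tan α/(41+65) = 0.02353540  ⇒  α' = 23.15350°
a' = a·cos α / cos α' = 72.0800·cos 23.199°/cos 23.15350° = 72.055497
action lengths: √(r_a1²−r_b1²) = 13.682234, √(r_a2²−r_b2²) = 20.985254
base pitch p_b = π·m·cos α = 3.927096
CR = (13.682234 + 20.985254 − 72.055497·sin 23.15350°)/3.927096 = 1.613297
contact ratio ≈ 1.6133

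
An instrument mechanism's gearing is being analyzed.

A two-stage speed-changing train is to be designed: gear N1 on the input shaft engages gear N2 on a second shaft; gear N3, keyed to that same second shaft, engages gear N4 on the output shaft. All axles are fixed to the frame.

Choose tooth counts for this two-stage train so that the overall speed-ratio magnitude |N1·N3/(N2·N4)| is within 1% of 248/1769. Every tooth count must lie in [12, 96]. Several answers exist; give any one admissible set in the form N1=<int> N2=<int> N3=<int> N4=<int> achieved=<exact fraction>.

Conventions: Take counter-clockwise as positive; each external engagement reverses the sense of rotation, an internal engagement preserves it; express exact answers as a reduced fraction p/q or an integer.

2-stage fixed-axis compound train for ratio 248/1769
target = 248/1769 in lowest terms: an exact hit needs N1·N3 = k·248 and N2·N4 = k·1769 for one integer k, every count in [12, 96]; additionally prefer no 1:1 stage (N1 ≠ N2, N3 ≠ N4)
k = 1: no 1:1-free in-range split of k·248 and k·1769 into factor pairs; take k = 2
k = 2: N1·N3 = 496 = 16·31, N2·N4 = 3538 = 58·61
achieved = 16·31/(58·61) = 248/1769; |achieved − target| = 0 ≤ 62/44225 ✓

N1=16 N2=58 N3=31 N4=61 achieved=248/1769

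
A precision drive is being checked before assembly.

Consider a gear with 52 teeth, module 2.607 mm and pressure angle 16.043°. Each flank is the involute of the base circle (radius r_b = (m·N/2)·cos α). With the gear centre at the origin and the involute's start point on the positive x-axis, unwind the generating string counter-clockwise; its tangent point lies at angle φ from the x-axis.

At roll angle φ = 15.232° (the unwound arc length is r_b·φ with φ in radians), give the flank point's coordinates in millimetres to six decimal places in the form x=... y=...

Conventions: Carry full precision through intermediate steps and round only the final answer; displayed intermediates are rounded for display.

x=67.403664 y=0.405109

single-mesh involute tooth geometry (52T wheel at module 2.607)
pitch radius r_p = m·N/2 = 2.607·52/2 = 67.782000
base radius r_b = r_p·cos α = 67.782000·cos 16.043° = 65.142200
roll angle φ = 15.232° = 0.26584855 rad
x = r_b·(cos φ + φ·sin φ) = 67.403664
y = r_b·(sin φ − φ·cos φ) = 0.405109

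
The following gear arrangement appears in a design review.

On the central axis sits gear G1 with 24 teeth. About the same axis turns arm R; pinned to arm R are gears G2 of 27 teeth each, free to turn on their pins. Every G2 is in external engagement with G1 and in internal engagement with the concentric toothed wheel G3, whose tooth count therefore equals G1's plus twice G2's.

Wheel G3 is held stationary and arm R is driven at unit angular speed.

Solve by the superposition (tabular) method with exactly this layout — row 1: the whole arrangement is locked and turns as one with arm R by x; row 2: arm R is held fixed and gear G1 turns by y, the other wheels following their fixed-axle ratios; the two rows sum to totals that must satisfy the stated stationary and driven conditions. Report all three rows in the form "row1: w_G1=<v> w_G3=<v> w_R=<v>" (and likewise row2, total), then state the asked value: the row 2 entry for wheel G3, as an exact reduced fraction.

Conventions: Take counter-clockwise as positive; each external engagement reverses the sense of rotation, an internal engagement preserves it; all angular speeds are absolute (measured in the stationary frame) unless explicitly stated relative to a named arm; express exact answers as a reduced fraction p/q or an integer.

topology: planetary set — G1 24T / G2 27T / G3 78T, arm = carrier (Willis)
row 1 — lock + rotate with arm: ω_sun = ω_ring = ω_arm = x
row 2: sun turns y, ring = −(24/78)·y, arm 0
boundary: total ω_ring = x − (24/78)·y = 0 and total ω_arm = x = 1  ⇒  y = 13/4, x = 1
row 2 ring = −(24/78)·13/4 = -1
totals (row 1 + row 2): sun 1 + 13/4 = 17/4, ring 1 + (-1) = 0, arm 1 + 0 = 1
asked cell (row2, ring) = -1

row1: w_G1=1 w_G3=1 w_R=1
row2: w_G1=13/4 w_G3=-1 w_R=0
total: w_G1=17/4 w_G3=0 w_R=1
asked value: -1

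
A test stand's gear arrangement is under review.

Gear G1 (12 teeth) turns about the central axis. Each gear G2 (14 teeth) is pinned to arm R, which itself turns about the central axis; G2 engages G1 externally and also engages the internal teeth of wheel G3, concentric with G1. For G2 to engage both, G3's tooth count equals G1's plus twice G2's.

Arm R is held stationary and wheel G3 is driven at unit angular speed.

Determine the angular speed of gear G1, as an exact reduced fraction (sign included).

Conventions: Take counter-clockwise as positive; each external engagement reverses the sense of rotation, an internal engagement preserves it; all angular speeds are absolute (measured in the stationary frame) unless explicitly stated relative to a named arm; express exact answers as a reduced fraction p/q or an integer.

recognized (axles ride arm R): planetary set, 12/14/40 teeth
ring teeth: 12 + 2·14 = 40
12(ω_sun−ω_arm) = −40(ω_ring−ω_arm),  ω_arm = 0, ω_ring = 1
ω_sun = 0 − (40/12)(1−0) = -10/3
exact speed ratio = -10/3

-10/3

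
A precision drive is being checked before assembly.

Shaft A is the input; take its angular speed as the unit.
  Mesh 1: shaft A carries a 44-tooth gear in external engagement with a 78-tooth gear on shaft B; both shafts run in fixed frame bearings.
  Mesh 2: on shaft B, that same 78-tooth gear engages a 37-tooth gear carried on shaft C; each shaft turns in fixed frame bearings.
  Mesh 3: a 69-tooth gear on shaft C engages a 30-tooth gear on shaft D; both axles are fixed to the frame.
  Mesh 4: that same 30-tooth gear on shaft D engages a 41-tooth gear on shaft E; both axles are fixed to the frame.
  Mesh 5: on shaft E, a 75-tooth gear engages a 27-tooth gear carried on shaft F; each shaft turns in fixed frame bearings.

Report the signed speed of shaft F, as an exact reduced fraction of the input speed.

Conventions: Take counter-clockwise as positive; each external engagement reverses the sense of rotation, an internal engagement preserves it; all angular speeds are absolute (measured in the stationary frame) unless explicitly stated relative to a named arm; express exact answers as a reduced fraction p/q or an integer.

-25300/4551

5-mesh fixed-axis compound train (all bearings frame-fixed)
mesh 1 [44T→78T]: |ω|/ω_in = 1×44/78 = 22/39, sense flips to −
mesh 2 [78T→37T]: |ω|/ω_in = (22/39)×78/37 = 44/37, sense flips to +
mesh 3 [69T→30T]: |ω|/ω_in = (44/37)×69/30 = 506/185, sense flips to −
mesh 4 [30T→41T]: |ω|/ω_in = (506/185)×30/41 = 3036/1517, sense flips to +
mesh 5 [75T→27T]: |ω|/ω_in = (3036/1517)×75/27 = 25300/4551, sense flips to −
signed output speed (× input speed) = -25300/4551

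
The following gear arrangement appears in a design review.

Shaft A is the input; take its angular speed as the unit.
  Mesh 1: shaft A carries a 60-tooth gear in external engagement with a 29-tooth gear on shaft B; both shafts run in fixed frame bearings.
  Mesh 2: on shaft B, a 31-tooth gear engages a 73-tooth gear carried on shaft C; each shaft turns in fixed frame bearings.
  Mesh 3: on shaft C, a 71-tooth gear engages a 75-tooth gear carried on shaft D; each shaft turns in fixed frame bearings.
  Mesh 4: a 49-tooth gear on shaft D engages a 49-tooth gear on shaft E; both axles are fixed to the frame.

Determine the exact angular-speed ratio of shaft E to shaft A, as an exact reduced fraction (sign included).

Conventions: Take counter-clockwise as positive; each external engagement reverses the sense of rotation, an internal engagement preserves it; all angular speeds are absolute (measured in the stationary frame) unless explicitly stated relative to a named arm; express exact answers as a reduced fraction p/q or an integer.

8804/10585

class = fixed-axis compound train [4 meshes; 4 ratios multiply, 4 sense flips]
mesh 1 [60T→29T]: running ratio 60/29, sense −
mesh 2 [31T→73T]: running ratio 1860/2117, sense +
mesh 3 [71T→75T]: running ratio 8804/10585, sense −
mesh 4 [49T→49T]: running ratio 8804/10585, sense +
ω_out/ω_in = 8804/10585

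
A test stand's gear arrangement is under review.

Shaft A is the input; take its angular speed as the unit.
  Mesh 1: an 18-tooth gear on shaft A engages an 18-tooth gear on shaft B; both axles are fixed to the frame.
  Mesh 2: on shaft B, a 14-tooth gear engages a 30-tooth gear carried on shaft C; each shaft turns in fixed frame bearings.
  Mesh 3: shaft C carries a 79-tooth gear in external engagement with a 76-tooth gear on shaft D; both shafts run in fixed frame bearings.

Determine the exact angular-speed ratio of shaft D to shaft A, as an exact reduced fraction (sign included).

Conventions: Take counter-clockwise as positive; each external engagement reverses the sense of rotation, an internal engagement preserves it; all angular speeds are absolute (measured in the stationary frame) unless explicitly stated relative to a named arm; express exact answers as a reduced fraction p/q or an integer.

class = fixed-axis compound train [3 meshes; 3 ratios multiply, 3 sense flips]
mesh 1 [18T→18T]: running ratio 1, sense −
mesh 2 [14T→30T]: running ratio 7/15, sense +
mesh 3 [79T→76T]: running ratio 553/1140, sense −
ω_out/ω_in = -553/1140

-553/1140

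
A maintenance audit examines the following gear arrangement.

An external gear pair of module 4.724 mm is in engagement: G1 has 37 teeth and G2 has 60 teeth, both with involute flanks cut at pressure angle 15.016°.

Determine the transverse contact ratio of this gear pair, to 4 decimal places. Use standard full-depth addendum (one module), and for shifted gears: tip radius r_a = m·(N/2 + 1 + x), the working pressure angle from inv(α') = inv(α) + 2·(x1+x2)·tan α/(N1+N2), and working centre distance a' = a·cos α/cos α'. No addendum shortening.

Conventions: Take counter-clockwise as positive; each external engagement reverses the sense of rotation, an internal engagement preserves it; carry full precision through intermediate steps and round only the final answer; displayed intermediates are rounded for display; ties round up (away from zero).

topology: single-mesh involute geometry — m = 4.724, 37T/60T pair
base radii: r_b1 = 84.409802, r_b2 = 136.880760
tip radii: r_a1 = 92.118000, r_a2 = 146.444000
no profile shift: α' = α, a' = a
action lengths: √(r_a1²−r_b1²) = 36.887820, √(r_a2²−r_b2²) = 52.052884
base pitch p_b = π·m·cos α = 14.334120
CR = (36.887820 + 52.052884 − 229.114000·sin 15.01600°)/14.334120 = 2.063596
contact ratio ≈ 2.0636

2.0636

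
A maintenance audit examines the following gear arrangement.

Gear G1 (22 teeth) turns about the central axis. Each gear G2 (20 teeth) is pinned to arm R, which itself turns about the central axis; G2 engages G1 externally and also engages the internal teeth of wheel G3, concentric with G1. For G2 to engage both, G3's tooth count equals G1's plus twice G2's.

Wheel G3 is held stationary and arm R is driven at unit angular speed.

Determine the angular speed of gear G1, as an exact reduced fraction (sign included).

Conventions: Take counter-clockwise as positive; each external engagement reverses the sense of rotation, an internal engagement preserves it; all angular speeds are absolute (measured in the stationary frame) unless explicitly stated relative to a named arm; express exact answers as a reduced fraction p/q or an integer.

42/11

class = planetary set [G3 = 22+2·20 = 62; Willis about the carrier]
ring teeth: 22 + 2·20 = 62
22(ω_sun−ω_arm) = −62(ω_ring−ω_arm),  ω_ring = 0, ω_arm = 1
ω_sun = 1 − (62/22)(0−1) = 42/11
exact speed ratio = 42/11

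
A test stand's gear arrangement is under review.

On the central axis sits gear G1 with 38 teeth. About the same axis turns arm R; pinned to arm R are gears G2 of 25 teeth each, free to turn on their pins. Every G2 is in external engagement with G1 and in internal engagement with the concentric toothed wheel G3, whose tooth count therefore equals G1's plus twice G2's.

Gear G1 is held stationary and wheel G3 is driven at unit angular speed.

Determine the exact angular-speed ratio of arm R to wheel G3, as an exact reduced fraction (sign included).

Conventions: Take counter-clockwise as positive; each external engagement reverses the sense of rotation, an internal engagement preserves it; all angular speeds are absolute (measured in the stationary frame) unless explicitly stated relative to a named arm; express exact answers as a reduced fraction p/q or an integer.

44/63

recognized (axles ride arm R): planetary set, 38/25/88 teeth
ring teeth: 38 + 2·25 = 88
38(ω_sun−ω_arm) = −88(ω_ring−ω_arm),  ω_sun = 0, ω_ring = 1
38(0−ω_arm) = −88(1−ω_arm)  ⇒  126·ω_arm = 88  ⇒  ω_arm = 44/63
ω_out/ω_in = 44/63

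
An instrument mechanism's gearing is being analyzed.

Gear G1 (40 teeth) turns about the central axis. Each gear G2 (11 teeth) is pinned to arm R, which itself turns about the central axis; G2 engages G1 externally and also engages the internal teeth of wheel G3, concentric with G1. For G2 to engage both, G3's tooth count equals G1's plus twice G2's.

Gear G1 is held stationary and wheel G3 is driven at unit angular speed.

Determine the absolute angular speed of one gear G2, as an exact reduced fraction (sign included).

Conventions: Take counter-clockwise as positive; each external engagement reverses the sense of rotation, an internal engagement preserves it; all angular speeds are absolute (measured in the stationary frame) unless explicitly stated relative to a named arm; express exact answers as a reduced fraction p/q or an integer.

31/11

planetary set (40T centre, 11T on arm, 62T internal) — Willis relation
ring teeth: 40 + 2·11 = 62
40(ω_sun−ω_arm) = −62(ω_ring−ω_arm),  ω_sun = 0, ω_ring = 1
40(0−ω_arm) = −62(1−ω_arm)  ⇒  102·ω_arm = 62  ⇒  ω_arm = 31/51
sun–planet mesh: 40·(0−31/51) = −11·(ω_p−ω_arm)  ⇒  ω_p−ω_arm = 1240/561
ω_p = 31/51 + 1240/561 = 31/11
exact speed ratio = 31/11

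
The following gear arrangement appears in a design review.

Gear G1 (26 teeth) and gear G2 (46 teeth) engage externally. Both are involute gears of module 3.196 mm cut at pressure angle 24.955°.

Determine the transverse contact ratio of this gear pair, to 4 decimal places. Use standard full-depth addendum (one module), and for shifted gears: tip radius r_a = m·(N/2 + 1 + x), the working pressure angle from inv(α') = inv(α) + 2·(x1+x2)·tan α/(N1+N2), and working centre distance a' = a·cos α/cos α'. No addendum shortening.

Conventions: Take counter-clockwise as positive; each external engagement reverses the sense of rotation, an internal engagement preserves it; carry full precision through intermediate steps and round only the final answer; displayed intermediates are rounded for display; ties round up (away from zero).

1.4914

class = single-mesh tooth geometry [involute pair 26T × 46T, m = 3.196]
base radii: r_b1 = 37.669055, r_b2 = 66.645251
tip radii: r_a1 = 44.744000, r_a2 = 76.704000
no profile shift: α' = α, a' = a
action lengths: √(r_a1²−r_b1²) = 24.146797, √(r_a2²−r_b2²) = 37.972544
base pitch p_b = π·m·cos α = 9.103141
CR = (24.146797 + 37.972544 − 115.056000·sin 24.95500°)/9.103141 = 1.491407
contact ratio ≈ 1.4914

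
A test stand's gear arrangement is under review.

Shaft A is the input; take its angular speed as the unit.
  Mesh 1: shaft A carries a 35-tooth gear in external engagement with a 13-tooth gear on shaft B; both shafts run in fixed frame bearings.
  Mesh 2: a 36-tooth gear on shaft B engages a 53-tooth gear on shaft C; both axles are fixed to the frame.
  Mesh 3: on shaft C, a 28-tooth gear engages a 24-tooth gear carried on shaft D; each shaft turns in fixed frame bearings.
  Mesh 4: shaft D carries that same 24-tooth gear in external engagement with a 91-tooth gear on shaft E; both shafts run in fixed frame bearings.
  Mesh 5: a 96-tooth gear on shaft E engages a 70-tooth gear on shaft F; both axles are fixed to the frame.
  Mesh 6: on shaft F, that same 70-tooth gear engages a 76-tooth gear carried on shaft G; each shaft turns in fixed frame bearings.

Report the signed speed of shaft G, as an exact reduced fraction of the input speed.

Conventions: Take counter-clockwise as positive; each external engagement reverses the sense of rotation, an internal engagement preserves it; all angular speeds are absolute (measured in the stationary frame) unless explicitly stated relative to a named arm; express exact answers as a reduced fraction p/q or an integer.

120960/170183

6-mesh fixed-axis compound train (all bearings frame-fixed)
mesh 1 [35T→13T]: |ω|/ω_in = 1×35/13 = 35/13, sense flips to −
mesh 2 [36T→53T]: |ω|/ω_in = (35/13)×36/53 = 1260/689, sense flips to +
mesh 3 [28T→24T]: |ω|/ω_in = (1260/689)×28/24 = 1470/689, sense flips to −
mesh 4 [24T→91T]: |ω|/ω_in = (1470/689)×24/91 = 5040/8957, sense flips to +
mesh 5 [96T→70T]: |ω|/ω_in = (5040/8957)×96/70 = 6912/8957, sense flips to −
mesh 6 [70T→76T]: |ω|/ω_in = (6912/8957)×70/76 = 120960/170183, sense flips to +
signed output speed (× input speed) = 120960/170183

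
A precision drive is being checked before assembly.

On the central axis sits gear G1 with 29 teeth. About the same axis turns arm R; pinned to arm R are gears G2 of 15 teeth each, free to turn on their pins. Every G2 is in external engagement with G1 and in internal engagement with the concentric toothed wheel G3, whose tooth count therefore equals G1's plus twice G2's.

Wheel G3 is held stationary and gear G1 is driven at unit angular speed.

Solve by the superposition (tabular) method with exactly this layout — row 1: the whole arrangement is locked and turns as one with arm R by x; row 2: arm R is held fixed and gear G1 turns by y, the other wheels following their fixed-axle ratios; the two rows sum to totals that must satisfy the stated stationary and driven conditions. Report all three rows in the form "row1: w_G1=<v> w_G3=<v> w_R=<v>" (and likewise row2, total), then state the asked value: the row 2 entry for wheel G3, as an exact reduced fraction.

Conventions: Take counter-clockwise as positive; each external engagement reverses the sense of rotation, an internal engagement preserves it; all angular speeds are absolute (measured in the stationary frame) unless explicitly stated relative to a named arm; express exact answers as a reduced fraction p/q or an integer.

row1: w_G1=29/88 w_G3=29/88 w_R=29/88
row2: w_G1=59/88 w_G3=-29/88 w_R=0
total: w_G1=1 w_G3=0 w_R=29/88
asked value: -29/88

class = planetary set [G3 = 29+2·15 = 59; Willis about the carrier]
superposition row 1 [locked train]: every member turns x
row 2: sun turns y, ring = −(29/59)·y, arm 0
boundary: total ω_ring = x − (29/59)·y = 0 and total ω_sun = x + y = 1  ⇒  y = 59/88, x = 29/88
row 2 ring = −(29/59)·59/88 = -29/88
totals (row 1 + row 2): sun 29/88 + 59/88 = 1, ring 29/88 + (-29/88) = 0, arm 29/88 + 0 = 29/88
asked cell (row2, ring) = -29/88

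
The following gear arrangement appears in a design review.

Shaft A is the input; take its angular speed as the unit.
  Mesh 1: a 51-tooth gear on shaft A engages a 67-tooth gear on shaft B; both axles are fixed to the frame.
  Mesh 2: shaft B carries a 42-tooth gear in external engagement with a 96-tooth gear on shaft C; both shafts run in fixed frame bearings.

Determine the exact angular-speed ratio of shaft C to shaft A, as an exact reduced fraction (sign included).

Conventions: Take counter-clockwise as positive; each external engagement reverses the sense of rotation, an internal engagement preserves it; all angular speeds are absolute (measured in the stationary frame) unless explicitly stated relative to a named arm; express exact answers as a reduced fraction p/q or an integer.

class = fixed-axis compound train [2 meshes; 2 ratios multiply, 2 sense flips]
mesh 1 [51T→67T]: running ratio 51/67, sense −
mesh 2 [42T→96T]: running ratio 357/1072, sense +
ω_out/ω_in = 357/1072

357/1072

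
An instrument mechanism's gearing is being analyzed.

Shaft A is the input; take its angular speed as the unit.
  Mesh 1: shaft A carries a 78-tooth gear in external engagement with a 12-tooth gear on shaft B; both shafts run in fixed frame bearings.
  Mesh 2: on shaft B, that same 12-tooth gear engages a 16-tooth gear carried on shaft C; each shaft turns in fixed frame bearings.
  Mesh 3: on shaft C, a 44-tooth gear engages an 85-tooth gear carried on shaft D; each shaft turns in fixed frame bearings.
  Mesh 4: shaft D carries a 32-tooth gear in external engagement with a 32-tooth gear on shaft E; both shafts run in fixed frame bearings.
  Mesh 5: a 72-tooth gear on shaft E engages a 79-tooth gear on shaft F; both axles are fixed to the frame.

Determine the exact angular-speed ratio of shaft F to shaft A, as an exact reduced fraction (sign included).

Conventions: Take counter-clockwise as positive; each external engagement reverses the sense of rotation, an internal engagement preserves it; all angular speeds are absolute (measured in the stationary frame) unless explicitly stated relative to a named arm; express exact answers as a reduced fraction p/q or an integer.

class = fixed-axis compound train [5 meshes; 5 ratios multiply, 5 sense flips]
mesh 1 [78T→12T]: running ratio 13/2, sense −
mesh 2 [12T→16T]: running ratio 39/8, sense +
mesh 3 [44T→85T]: running ratio 429/170, sense −
mesh 4 [32T→32T]: running ratio 429/170, sense +
mesh 5 [72T→79T]: running ratio 15444/6715, sense −
ω_out/ω_in = -15444/6715

-15444/6715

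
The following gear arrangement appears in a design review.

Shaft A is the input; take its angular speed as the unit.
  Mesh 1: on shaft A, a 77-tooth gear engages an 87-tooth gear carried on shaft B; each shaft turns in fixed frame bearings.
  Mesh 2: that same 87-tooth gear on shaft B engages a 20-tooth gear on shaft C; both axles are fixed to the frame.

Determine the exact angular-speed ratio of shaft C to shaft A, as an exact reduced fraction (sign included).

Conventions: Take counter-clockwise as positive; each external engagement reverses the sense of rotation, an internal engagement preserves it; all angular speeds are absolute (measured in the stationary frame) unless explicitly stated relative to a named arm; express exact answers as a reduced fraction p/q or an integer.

class = fixed-axis compound train [2 meshes; 2 ratios multiply, 2 sense flips]
mesh 1 [77T→87T]: running ratio 77/87, sense −
mesh 2 [87T→20T]: running ratio 77/20, sense +
ω_out/ω_in = 77/20

77/20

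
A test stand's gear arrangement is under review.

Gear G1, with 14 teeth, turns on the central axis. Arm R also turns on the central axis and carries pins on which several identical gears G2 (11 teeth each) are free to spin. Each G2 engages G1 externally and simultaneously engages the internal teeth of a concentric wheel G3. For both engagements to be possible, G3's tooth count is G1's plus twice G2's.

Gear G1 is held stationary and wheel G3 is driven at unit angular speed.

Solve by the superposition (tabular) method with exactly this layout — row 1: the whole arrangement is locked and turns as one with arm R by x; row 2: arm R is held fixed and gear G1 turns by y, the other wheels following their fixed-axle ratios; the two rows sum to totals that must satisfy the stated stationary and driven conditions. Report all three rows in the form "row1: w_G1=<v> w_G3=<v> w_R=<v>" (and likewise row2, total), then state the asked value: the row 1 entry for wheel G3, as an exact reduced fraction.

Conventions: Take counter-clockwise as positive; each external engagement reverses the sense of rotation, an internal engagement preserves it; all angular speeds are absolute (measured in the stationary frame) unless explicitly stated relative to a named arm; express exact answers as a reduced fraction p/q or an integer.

recognized (axles ride arm R): planetary set, 14/11/36 teeth
row 1 (train locked, turned with arm): all members turn x
row 2 — arm fixed, fixed-axis ratios: sun y, ring −(14/36)·y, arm 0
boundary: total ω_sun = x + y = 0 and total ω_ring = x − (14/36)·y = 1  ⇒  y = -18/25, x = 18/25
row 2 ring = −(14/36)·(-18/25) = 7/25
totals (row 1 + row 2): sun 18/25 + (-18/25) = 0, ring 18/25 + 7/25 = 1, arm 18/25 + 0 = 18/25
asked cell (row1, ring) = 18/25

row1: w_G1=18/25 w_G3=18/25 w_R=18/25
row2: w_G1=-18/25 w_G3=7/25 w_R=0
total: w_G1=0 w_G3=1 w_R=18/25
asked value: 18/25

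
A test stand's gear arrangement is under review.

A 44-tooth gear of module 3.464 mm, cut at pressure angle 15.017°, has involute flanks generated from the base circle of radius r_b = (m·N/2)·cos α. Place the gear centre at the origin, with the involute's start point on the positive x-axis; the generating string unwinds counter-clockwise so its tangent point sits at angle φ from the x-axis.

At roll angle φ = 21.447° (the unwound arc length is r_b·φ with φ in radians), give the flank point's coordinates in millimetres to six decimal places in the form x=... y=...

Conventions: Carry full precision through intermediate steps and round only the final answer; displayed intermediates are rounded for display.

x=78.582839 y=1.268887

class = single-mesh tooth geometry [base-circle involute, m = 3.464, 44T]
pitch radius r_p = m·N/2 = 3.464·44/2 = 76.208000
base radius r_b = r_p·cos α = 76.208000·cos 15.017° = 73.605420
roll angle φ = 21.447° = 0.37432076 rad
x = r_b·(cos φ + φ·sin φ) = 78.582839
y = r_b·(sin φ − φ·cos φ) = 1.268887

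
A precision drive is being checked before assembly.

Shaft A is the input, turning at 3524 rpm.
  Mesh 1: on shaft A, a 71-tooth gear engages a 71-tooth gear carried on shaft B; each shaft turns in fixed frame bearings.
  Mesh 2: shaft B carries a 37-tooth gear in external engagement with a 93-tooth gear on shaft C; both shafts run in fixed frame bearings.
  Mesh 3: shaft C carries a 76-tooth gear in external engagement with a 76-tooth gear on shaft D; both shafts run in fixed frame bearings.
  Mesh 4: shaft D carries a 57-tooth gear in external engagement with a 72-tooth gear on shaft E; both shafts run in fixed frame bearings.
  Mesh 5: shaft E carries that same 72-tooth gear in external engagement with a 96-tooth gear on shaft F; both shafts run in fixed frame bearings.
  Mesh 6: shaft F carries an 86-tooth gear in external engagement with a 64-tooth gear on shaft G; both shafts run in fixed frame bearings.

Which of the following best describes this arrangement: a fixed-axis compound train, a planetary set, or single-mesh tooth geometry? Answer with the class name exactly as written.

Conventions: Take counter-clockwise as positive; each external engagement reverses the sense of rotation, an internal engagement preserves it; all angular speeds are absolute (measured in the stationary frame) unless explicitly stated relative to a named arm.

recognized (7 fixed axles, 6 meshes): fixed-axis compound train
classification: fixed-axis compound train

fixed-axis compound train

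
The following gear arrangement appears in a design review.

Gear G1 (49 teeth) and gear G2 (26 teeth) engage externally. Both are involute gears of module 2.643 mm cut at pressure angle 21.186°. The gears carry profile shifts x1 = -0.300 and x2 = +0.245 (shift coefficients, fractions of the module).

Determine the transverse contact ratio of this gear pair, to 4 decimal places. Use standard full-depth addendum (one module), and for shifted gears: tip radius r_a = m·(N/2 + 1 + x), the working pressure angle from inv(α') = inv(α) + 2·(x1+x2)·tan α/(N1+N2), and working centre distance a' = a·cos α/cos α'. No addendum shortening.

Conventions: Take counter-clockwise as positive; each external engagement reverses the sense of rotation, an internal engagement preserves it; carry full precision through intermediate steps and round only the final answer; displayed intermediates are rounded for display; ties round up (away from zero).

1.6124

class = single-mesh tooth geometry [involute pair 49T × 26T, m = 2.643]
base radii: r_b1 = 60.376949, r_b2 = 32.036749
tip radii: r_a1 = 66.603600, r_a2 = 37.649535
inv(α') = inv(21.186°) + 2·(-0.300+0.245)·tan α/(49+26) = 0.01725943  ⇒  α' = 20.96671°
a' = a·cos α / cos α' = 99.1125·cos 21.186°/cos 20.96671° = 98.966415
action lengths: √(r_a1²−r_b1²) = 28.118740, √(r_a2²−r_b2²) = 19.777114
base pitch p_b = π·m·cos α = 7.742032
CR = (28.118740 + 19.777114 − 98.966415·sin 20.96671°)/7.742032 = 1.612387
contact ratio ≈ 1.6124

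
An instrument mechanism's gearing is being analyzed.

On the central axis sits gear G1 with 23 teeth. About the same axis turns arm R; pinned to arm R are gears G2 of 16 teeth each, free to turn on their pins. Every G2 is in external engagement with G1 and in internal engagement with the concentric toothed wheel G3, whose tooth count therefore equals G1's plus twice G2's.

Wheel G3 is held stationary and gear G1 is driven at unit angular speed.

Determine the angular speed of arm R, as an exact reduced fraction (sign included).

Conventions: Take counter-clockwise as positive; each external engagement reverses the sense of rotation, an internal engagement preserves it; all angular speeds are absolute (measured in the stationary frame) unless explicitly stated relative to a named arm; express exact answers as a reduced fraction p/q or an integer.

23/78

class = planetary set [G3 = 23+2·16 = 55; Willis about the carrier]
ring teeth: 23 + 2·16 = 55
23(ω_sun−ω_arm) = −55(ω_ring−ω_arm),  ω_ring = 0, ω_sun = 1
23(1−ω_arm) = −55(0−ω_arm)  ⇒  78·ω_arm = 23  ⇒  ω_arm = 23/78
exact speed ratio = 23/78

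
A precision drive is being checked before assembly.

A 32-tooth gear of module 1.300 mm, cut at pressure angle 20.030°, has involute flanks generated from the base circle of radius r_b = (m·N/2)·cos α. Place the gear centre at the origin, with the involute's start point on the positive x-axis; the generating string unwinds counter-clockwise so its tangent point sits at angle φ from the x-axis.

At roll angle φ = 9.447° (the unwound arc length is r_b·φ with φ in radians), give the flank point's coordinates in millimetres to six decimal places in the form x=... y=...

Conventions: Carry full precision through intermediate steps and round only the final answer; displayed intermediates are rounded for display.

recognized (one wheel, involute flank): single-mesh tooth geometry, m = 1.300, N = 32
pitch radius r_p = m·N/2 = 1.300·32/2 = 20.800000
base radius r_b = r_p·cos α = 20.800000·cos 20.030° = 19.541879
roll angle φ = 9.447° = 0.16488125 rad
x = r_b·(cos φ + φ·sin φ) = 19.805707
y = r_b·(sin φ − φ·cos φ) = 0.029119

x=19.805707 y=0.029119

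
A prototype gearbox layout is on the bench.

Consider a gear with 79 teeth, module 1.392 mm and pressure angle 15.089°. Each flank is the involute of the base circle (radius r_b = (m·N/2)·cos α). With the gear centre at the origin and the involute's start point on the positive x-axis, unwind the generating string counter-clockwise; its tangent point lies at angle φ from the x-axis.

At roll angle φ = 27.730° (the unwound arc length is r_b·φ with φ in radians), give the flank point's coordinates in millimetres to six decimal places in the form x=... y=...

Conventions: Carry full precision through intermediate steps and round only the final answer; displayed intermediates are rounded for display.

x=58.946516 y=1.959531

recognized (one wheel, involute flank): single-mesh tooth geometry, m = 1.392, N = 79
pitch radius r_p = m·N/2 = 1.392·79/2 = 54.984000
base radius r_b = r_p·cos α = 54.984000·cos 15.089° = 53.088296
roll angle φ = 27.730° = 0.48397980 rad
x = r_b·(cos φ + φ·sin φ) = 58.946516
y = r_b·(sin φ − φ·cos φ) = 1.959531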